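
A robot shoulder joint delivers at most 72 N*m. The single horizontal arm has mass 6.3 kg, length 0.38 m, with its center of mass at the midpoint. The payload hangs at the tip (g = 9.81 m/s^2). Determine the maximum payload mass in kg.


tau_arm = m_arm*g*(L/2) = 6.3*9.81*0.38/2 = 11.7426 N*m
tau_payload = tau_max - tau_arm = 72 - 11.7426 = 60.2574
m_payload = tau_payload / (g*L) = 60.2574 / (9.81*0.38) = 16.1643

16.1643 kg


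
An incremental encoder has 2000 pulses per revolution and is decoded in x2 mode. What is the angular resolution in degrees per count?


resolution = 360 / (PPR * 2) = 360 / 4000 = 0.0900

0.0900 degrees


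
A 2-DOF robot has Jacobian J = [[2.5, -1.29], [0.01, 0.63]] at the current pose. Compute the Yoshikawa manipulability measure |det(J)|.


det(J) = 2.5*0.63 - (-1.29)*(0.01) = 1.5879
|det(J)| = 1.5879

1.5879


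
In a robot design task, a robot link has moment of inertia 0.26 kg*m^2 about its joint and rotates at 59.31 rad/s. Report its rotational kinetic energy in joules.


KE = (1/2)*I*omega^2 = 0.5*0.26*59.31^2 = 457.2979

457.2979 J


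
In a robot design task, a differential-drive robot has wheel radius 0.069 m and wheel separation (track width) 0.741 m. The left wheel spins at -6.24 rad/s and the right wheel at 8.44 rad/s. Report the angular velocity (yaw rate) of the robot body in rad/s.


omega = r*(wR - wL)/L = 0.069*(8.44 - (-6.24))/0.741 = 1.3670

1.3670 rad/s


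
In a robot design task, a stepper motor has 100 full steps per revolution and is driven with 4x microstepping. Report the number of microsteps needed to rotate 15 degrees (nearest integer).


step_size = 360/(100*4) = 360/400 = 0.900000 deg
n = 15/(360/400) = 15*400/360 = 16.6667 -> 17

17 steps


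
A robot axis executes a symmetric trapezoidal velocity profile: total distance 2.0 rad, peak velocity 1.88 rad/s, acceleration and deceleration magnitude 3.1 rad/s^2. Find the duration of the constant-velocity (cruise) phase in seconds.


t_acc = v/a = 0.606452 s, d_acc = v^2/(2a) = 0.570065 rad each
d_cruise = 2.0 - 2*0.570065 = 0.859870 rad
t_cruise = d_cruise/v = 0.859870/1.88 = 0.4574

0.4574 s


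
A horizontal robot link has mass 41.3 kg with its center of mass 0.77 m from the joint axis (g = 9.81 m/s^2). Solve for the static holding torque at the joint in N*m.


tau = m*g*L = 41.3 * 9.81 * 0.77 = 311.9678

311.9678 N*m


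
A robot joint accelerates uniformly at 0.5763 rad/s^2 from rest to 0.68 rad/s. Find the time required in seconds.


t = delta_omega / alpha = 0.68 / 0.5763 = 1.1799

1.1799 s


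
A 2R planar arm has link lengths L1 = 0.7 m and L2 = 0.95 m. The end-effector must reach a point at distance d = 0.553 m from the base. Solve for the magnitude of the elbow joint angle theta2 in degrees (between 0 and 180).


cos(th2) = (d^2 - L1^2 - L2^2)/(2*L1*L2) = (0.553^2 - 0.7^2 - 0.95^2)/(2*0.7*0.95) = -0.81706090
th2 = acos(-0.81706090) = 144.7917 deg

144.7917 degrees


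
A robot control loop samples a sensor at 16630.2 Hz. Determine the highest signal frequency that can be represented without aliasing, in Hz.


f_max = f_s/2 = 16630.2/2 = 8315.1000

8315.1000 Hz


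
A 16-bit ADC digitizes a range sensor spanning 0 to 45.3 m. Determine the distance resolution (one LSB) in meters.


res = range / 2^n = 45.3/2^16 = 45.3/65536 = 6.9122e-04

6.9122e-04 m


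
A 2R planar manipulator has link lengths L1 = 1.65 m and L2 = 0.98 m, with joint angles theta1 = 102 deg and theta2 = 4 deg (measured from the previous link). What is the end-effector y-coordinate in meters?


y = L1*sin(th1) + L2*sin(th1+th2) = 1.65*sin(102 deg) + 0.98*sin(106 deg) = 2.5560

2.5560 m


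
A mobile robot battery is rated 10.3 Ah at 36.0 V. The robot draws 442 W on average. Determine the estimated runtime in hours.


E = 10.3*36.0 = 370.8000 Wh
t = E/P = 370.8000/442 = 0.8389

0.8389 hours


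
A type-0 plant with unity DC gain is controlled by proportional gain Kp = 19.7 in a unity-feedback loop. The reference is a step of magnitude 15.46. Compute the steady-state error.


e_ss = R/(1 + Kp) = 15.46/(1 + 19.7) = 15.46/20.7000 = 0.7469

0.7469


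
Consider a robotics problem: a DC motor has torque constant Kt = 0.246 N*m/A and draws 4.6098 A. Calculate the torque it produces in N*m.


tau = Kt * I = 0.246*4.6098 = 1.1340

1.1340 N*m


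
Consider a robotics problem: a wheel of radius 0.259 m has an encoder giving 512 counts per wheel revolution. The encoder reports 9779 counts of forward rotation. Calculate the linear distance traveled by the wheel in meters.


revs = 9779/512 = 19.099609
d = revs * 2*pi*r = 19.099609 * 2*pi*0.259 = 31.0817

31.0817 m


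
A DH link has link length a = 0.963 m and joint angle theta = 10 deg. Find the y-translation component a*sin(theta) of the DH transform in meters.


a*sin(theta) = 0.963*sin(10 deg) = 0.1672

0.1672 m


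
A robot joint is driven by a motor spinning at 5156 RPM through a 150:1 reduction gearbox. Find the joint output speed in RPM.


omega_joint = omega_motor / N = 5156 / 150 = 34.3733

34.3733 RPM


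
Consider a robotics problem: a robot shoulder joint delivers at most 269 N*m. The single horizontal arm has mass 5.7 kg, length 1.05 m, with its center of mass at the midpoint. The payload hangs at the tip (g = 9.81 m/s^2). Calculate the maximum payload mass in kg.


tau_arm = m_arm*g*(L/2) = 5.7*9.81*1.05/2 = 29.3564 N*m
tau_payload = tau_max - tau_arm = 269 - 29.3564 = 239.6436
m_payload = tau_payload / (g*L) = 239.6436 / (9.81*1.05) = 23.2652

23.2652 kg


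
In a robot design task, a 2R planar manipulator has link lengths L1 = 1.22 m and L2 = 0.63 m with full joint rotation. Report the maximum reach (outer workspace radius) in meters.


r_max = L1 + L2 = 1.22 + 0.63 = 1.8500

1.8500 m


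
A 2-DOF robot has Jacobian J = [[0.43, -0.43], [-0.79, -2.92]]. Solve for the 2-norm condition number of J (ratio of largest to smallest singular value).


JJ^T eigenvalues: trace(JJ^T) = 9.5203, det(JJ^T) = det(J)^2 = 2.54498209
s_max^2 = (9.5203 + sqrt(80.45618373))/2 = 9.24501855
s_min^2 = (9.5203 - sqrt(80.45618373))/2 = 0.27528145
kappa = s_max/s_min = sqrt(9.24501855/0.27528145) = 5.7952

5.7952


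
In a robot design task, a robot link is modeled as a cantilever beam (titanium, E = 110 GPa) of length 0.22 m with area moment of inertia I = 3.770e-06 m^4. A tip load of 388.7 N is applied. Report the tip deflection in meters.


delta = F*L^3/(3*E*I) = 388.7*0.22^3/(3*1.100e+11*3.770e-06)
      = 4.1388776/1244100 = 3.3268e-06

3.3268e-06 m


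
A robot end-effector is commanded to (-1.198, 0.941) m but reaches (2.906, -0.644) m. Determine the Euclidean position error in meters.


dx = 2.906 - (-1.198) = 4.1040, dy = -0.644 - (0.941) = -1.5850
err = sqrt(16.842816 + 2.512225) = 4.3994

4.3994 m


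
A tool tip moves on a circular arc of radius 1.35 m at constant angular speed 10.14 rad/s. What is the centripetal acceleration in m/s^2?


a_c = omega^2 * r = 10.14^2 * 1.35 = 138.8065

138.8065 m/s^2


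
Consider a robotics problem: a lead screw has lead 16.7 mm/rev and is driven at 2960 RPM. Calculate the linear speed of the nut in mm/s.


v = lead * (RPM/60) = 16.7*2960/60 = 823.8667

823.8667 mm/s


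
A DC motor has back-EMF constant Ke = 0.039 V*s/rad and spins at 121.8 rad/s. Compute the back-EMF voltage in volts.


V_emf = Ke * omega = 0.039*121.8 = 4.7502

4.7502 V


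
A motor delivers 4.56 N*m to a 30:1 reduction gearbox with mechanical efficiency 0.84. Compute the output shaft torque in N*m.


tau_out = tau_in * N * eta = 4.56 * 30 * 0.84 = 114.9120

114.9120 N*m


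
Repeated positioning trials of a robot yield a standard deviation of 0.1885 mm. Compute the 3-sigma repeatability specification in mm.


repeatability = 3*sigma = 3*0.1885 = 0.5655

0.5655 mm


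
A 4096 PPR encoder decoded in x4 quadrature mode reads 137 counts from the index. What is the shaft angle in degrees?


angle = counts * 360 / (PPR*4) = 137 * 360 / 16384 = 3.0103

3.0103 degrees


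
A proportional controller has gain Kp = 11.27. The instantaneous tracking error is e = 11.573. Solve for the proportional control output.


u_P = Kp * e = 11.27 * 11.573 = 130.4277

130.4277


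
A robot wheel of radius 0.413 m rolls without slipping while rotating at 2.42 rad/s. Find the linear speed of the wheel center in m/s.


v = omega * r = 2.42 * 0.413 = 0.9995

0.9995 m/s


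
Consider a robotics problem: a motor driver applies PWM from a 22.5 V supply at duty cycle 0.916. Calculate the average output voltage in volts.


V_avg = V_supply * D = 22.5*0.916 = 20.6100

20.6100 V


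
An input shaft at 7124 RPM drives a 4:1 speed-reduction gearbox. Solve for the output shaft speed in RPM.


omega_out = omega_in / N = 7124 / 4 = 1781.0000

1781.0000 RPM


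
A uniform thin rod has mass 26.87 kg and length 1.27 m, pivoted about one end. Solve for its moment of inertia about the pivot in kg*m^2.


I = (1/3)*m*L^2 = (1/3)*26.87*1.27^2 = 14.4462

14.4462 kg*m^2


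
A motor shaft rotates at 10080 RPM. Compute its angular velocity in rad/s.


omega = 10080 * 2*pi/60 = 1055.5751

1055.5751 rad/s


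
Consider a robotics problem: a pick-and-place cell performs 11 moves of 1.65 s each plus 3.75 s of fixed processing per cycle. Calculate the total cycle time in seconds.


T = 11*1.65 + 3.75 = 21.9000

21.9000 s


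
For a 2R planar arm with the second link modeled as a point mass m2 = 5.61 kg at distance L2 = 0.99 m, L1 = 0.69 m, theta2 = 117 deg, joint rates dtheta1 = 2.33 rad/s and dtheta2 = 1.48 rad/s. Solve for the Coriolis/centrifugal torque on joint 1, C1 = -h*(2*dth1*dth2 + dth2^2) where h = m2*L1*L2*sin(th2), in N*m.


h = m2*L1*L2*sin(th2) = 5.61*0.69*0.99*sin(117 deg) = 3.414507
C1 = -h*(2*2.33*1.48 + 1.48^2) = -3.414507*9.0872 = -31.0283

-31.0283 N*m


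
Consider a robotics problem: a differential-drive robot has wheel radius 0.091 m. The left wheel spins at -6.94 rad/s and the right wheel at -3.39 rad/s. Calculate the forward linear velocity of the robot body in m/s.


v = r*(wR + wL)/2 = 0.091*(-3.39 + -6.94)/2 = -0.4700

-0.4700 m/s


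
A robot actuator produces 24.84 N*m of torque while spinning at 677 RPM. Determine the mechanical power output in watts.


omega = 677 * 2*pi/60 = 70.895274 rad/s
P = tau * omega = 24.84 * 70.895274 = 1761.0386

1761.0386 W


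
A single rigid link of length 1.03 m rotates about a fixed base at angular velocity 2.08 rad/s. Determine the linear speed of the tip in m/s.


v = L*omega = 1.03 * 2.08 = 2.1424

2.1424 m/s


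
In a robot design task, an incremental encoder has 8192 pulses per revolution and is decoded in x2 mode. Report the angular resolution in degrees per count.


resolution = 360 / (PPR * 2) = 360 / 16384 = 0.0220

0.0220 degrees


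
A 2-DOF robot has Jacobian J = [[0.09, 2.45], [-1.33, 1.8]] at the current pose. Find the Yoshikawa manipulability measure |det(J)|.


det(J) = 0.09*1.8 - (2.45)*(-1.33) = 3.4205
|det(J)| = 3.4205

3.4205


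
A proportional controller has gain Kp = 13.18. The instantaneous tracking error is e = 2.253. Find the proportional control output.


u_P = Kp * e = 13.18 * 2.253 = 29.6945

29.6945


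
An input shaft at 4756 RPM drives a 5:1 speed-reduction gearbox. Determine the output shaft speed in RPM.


omega_out = omega_in / N = 4756 / 5 = 951.2000

951.2000 RPM


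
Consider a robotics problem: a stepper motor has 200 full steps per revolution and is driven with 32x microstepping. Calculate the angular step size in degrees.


step = 360/(200*32) = 360/6400 = 0.0563

0.0563 degrees


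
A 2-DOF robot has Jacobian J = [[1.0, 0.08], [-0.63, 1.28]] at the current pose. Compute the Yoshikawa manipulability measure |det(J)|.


det(J) = 1.0*1.28 - (0.08)*(-0.63) = 1.3304
|det(J)| = 1.3304

1.3304


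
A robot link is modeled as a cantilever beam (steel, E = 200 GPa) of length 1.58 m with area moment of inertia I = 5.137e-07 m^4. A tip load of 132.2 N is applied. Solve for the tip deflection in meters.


delta = F*L^3/(3*E*I) = 132.2*1.58^3/(3*2.000e+11*5.137e-07)
      = 521.4380464/308220 = 0.0017

0.0017 m


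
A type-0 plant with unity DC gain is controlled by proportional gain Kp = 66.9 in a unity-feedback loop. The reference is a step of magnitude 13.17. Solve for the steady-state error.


e_ss = R/(1 + Kp) = 13.17/(1 + 66.9) = 13.17/67.9000 = 0.1940

0.1940


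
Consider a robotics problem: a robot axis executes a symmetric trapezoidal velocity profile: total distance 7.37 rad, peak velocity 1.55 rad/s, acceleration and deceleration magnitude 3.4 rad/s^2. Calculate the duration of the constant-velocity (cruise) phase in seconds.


t_acc = v/a = 0.455882 s, d_acc = v^2/(2a) = 0.353309 rad each
d_cruise = 7.37 - 2*0.353309 = 6.663382 rad
t_cruise = d_cruise/v = 6.663382/1.55 = 4.2990

4.2990 s


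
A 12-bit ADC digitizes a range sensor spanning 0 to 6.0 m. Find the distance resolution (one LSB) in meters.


res = range / 2^n = 6.0/2^12 = 6.0/4096 = 0.0015

0.0015 m


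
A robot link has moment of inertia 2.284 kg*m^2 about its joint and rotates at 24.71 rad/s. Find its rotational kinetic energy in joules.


KE = (1/2)*I*omega^2 = 0.5*2.284*24.71^2 = 697.2870

697.2870 J


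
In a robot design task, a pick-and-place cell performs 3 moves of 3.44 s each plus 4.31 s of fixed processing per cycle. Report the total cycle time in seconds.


T = 3*3.44 + 4.31 = 14.6300

14.6300 s


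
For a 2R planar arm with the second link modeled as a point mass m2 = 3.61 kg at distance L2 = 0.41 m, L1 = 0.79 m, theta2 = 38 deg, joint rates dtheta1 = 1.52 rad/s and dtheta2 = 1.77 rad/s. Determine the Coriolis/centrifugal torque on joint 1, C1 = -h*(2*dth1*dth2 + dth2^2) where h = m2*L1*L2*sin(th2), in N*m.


h = m2*L1*L2*sin(th2) = 3.61*0.79*0.41*sin(38 deg) = 0.719880
C1 = -h*(2*1.52*1.77 + 1.77^2) = -0.719880*8.5137 = -6.1288

-6.1288 N*m


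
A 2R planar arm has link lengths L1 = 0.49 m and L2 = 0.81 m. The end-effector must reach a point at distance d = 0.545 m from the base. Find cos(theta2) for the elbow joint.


cos(th2) = (d^2 - L1^2 - L2^2)/(2*L1*L2) = (0.545^2 - 0.49^2 - 0.81^2)/(2*0.49*0.81) = -0.7548

-0.7548


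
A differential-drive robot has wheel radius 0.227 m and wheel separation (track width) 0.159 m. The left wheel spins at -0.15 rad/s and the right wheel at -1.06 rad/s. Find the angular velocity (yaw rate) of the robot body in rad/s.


omega = r*(wR - wL)/L = 0.227*(-1.06 - (-0.15))/0.159 = -1.2992

-1.2992 rad/s


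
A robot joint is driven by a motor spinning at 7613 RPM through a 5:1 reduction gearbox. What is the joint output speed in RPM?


omega_joint = omega_motor / N = 7613 / 5 = 1522.6000

1522.6000 RPM


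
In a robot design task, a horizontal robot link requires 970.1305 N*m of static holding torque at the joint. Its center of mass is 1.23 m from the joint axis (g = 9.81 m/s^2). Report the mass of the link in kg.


m = tau / (g*L) = 970.1305 / (9.81 * 1.23) = 80.4000

80.4000 kg


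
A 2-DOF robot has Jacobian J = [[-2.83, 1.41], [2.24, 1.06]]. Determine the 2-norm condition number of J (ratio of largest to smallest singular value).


JJ^T eigenvalues: trace(JJ^T) = 16.1382, det(JJ^T) = det(J)^2 = 37.92342724
s_max^2 = (16.1382 + sqrt(108.74779028))/2 = 13.28321043
s_min^2 = (16.1382 - sqrt(108.74779028))/2 = 2.85498957
kappa = s_max/s_min = sqrt(13.28321043/2.85498957) = 2.1570

2.1570


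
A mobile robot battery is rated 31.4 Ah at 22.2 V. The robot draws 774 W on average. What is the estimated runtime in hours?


E = 31.4*22.2 = 697.0800 Wh
t = E/P = 697.0800/774 = 0.9006

0.9006 hours


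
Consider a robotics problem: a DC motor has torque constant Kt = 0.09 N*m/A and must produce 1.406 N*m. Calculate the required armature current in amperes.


I = tau / Kt = 1.406/0.09 = 15.6222

15.6222 A


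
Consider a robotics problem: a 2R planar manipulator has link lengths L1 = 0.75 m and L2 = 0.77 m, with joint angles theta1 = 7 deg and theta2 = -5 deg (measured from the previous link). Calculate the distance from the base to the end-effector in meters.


x = L1*cos(th1) + L2*cos(th1+th2) = 1.513941
y = L1*sin(th1) + L2*sin(th1+th2) = 0.118275
d = sqrt(x^2 + y^2) = sqrt(2.292017 + 0.013989) = 1.5186

1.5186 m


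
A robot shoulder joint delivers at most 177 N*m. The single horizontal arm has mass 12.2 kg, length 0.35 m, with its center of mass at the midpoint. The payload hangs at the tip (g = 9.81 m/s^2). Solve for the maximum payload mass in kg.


tau_arm = m_arm*g*(L/2) = 12.2*9.81*0.35/2 = 20.9444 N*m
tau_payload = tau_max - tau_arm = 177 - 20.9444 = 156.0556
m_payload = tau_payload / (g*L) = 156.0556 / (9.81*0.35) = 45.4509

45.4509 kg


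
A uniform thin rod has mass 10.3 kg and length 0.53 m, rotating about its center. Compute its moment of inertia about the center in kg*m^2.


I = (1/12)*m*L^2 = (1/12)*10.3*0.53^2 = 0.2411

0.2411 kg*m^2


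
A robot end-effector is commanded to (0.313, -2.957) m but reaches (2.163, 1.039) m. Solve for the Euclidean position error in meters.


dx = 2.163 - (0.313) = 1.8500, dy = 1.039 - (-2.957) = 3.9960
err = sqrt(3.422500 + 15.968016) = 4.4035

4.4035 m


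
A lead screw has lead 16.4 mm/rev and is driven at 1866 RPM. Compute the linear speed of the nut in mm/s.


v = lead * (RPM/60) = 16.4*1866/60 = 510.0400

510.0400 mm/s


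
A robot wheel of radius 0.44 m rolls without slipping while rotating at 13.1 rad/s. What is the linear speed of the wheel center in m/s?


v = omega * r = 13.1 * 0.44 = 5.7640

5.7640 m/s


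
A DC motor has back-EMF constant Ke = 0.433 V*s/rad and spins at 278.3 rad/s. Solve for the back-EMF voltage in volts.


V_emf = Ke * omega = 0.433*278.3 = 120.5039

120.5039 V


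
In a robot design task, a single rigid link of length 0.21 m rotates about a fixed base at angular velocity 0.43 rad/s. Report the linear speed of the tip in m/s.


v = L*omega = 0.21 * 0.43 = 0.0903

0.0903 m/s


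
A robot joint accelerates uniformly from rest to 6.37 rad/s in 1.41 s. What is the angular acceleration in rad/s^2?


alpha = delta_omega / t = 6.37 / 1.41 = 4.5177

4.5177 rad/s^2


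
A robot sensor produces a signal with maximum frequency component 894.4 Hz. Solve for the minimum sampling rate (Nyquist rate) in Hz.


f_s,min = 2*f_max = 2*894.4 = 1788.8000

1788.8000 Hz


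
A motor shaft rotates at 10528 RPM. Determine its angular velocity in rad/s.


omega = 10528 * 2*pi/60 = 1102.4896

1102.4896 rad/s


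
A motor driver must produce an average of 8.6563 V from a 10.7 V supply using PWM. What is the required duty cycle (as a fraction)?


D = V_avg/V_supply = 8.6563/10.7 = 0.8090

0.8090


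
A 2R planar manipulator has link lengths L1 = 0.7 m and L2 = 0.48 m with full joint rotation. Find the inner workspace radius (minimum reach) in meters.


r_min = |L1 - L2| = |0.7 - 0.48| = 0.2200

0.2200 m


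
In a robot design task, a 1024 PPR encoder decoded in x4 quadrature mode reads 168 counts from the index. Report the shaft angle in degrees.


angle = counts * 360 / (PPR*4) = 168 * 360 / 4096 = 14.7656

14.7656 degrees


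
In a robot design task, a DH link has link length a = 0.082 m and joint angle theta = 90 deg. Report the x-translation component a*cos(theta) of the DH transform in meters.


a*cos(theta) = 0.082*cos(90 deg) = 0

0 m


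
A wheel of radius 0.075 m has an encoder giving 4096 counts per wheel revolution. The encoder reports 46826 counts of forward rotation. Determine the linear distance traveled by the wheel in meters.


revs = 46826/4096 = 11.432129
d = revs * 2*pi*r = 11.432129 * 2*pi*0.075 = 5.3873

5.3873 m


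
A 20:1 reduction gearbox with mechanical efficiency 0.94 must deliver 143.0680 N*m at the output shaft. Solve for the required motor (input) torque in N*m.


tau_in = tau_out / (N * eta) = 143.0680 / (20 * 0.94) = 7.6100

7.6100 N*m


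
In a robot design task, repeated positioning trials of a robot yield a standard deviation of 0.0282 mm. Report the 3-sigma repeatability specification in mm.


repeatability = 3*sigma = 3*0.0282 = 0.0846

0.0846 mm


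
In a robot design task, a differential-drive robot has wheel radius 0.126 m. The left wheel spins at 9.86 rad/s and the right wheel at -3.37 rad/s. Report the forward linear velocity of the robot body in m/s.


v = r*(wR + wL)/2 = 0.126*(-3.37 + 9.86)/2 = 0.4089

0.4089 m/s


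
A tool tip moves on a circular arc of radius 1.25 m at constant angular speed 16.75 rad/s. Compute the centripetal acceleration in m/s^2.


a_c = omega^2 * r = 16.75^2 * 1.25 = 350.7031

350.7031 m/s^2


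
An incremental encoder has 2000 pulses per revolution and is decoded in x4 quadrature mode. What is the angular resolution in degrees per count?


resolution = 360 / (PPR * 4) = 360 / 8000 = 0.0450

0.0450 degrees


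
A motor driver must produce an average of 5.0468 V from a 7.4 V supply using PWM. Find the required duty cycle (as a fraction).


D = V_avg/V_supply = 5.0468/7.4 = 0.6820

0.6820


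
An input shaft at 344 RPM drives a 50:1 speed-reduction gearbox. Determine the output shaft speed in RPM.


omega_out = omega_in / N = 344 / 50 = 6.8800

6.8800 RPM


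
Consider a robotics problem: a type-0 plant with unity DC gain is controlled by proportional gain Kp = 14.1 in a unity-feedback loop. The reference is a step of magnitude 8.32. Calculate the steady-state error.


e_ss = R/(1 + Kp) = 8.32/(1 + 14.1) = 8.32/15.1000 = 0.5510

0.5510


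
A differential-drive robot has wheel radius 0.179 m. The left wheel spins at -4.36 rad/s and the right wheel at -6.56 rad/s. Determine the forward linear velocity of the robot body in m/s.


v = r*(wR + wL)/2 = 0.179*(-6.56 + -4.36)/2 = -0.9773

-0.9773 m/s


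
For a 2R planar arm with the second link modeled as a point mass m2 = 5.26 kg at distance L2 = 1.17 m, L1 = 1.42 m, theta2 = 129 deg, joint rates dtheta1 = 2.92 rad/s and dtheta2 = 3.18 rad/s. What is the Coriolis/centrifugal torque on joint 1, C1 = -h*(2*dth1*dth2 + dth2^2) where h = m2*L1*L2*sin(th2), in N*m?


h = m2*L1*L2*sin(th2) = 5.26*1.42*1.17*sin(129 deg) = 6.791451
C1 = -h*(2*2.92*3.18 + 3.18^2) = -6.791451*28.6836 = -194.8033

-194.8033 N*m


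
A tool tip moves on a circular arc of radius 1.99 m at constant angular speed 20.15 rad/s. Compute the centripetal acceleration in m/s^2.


a_c = omega^2 * r = 20.15^2 * 1.99 = 807.9848

807.9848 m/s^2


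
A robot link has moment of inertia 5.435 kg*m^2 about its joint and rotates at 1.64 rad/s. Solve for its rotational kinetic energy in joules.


KE = (1/2)*I*omega^2 = 0.5*5.435*1.64^2 = 7.3090

7.3090 J


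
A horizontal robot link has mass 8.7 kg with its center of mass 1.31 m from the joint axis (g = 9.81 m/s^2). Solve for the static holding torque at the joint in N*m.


tau = m*g*L = 8.7 * 9.81 * 1.31 = 111.8046

111.8046 N*m


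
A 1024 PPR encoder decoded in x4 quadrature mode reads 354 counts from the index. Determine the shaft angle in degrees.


angle = counts * 360 / (PPR*4) = 354 * 360 / 4096 = 31.1133

31.1133 degrees


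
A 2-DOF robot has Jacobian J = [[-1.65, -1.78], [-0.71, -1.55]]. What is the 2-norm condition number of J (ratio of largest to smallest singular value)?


JJ^T eigenvalues: trace(JJ^T) = 8.7975, det(JJ^T) = det(J)^2 = 1.67365969
s_max^2 = (8.7975 + sqrt(70.70136749))/2 = 8.60295526
s_min^2 = (8.7975 - sqrt(70.70136749))/2 = 0.19454474
kappa = s_max/s_min = sqrt(8.60295526/0.19454474) = 6.6499

6.6499


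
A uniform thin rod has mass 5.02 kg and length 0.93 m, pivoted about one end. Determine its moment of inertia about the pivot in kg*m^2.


I = (1/3)*m*L^2 = (1/3)*5.02*0.93^2 = 1.4473

1.4473 kg*m^2


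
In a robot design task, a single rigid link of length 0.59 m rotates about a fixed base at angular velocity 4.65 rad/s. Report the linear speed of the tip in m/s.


v = L*omega = 0.59 * 4.65 = 2.7435

2.7435 m/s


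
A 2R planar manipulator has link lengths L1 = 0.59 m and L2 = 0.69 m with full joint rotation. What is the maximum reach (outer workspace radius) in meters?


r_max = L1 + L2 = 0.59 + 0.69 = 1.2800

1.2800 m


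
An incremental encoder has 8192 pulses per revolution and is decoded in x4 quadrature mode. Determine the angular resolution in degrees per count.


resolution = 360 / (PPR * 4) = 360 / 32768 = 0.0110

0.0110 degrees


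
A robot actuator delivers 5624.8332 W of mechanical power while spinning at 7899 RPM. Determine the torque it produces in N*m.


omega = 7899 * 2*pi/60 = 827.181346 rad/s
tau = P / omega = 5624.8332 / 827.181346 = 6.8000

6.8000 N*m


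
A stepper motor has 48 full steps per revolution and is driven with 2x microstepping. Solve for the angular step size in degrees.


step = 360/(48*2) = 360/96 = 3.7500

3.7500 degrees


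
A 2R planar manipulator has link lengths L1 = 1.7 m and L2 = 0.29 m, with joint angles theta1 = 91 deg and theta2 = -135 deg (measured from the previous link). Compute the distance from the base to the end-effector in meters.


x = L1*cos(th1) + L2*cos(th1+th2) = 0.178939
y = L1*sin(th1) + L2*sin(th1+th2) = 1.498290
d = sqrt(x^2 + y^2) = sqrt(0.032019 + 2.244873) = 1.5089

1.5089 m


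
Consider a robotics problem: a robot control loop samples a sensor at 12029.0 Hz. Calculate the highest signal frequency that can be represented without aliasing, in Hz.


f_max = f_s/2 = 12029.0/2 = 6014.5000

6014.5000 Hz


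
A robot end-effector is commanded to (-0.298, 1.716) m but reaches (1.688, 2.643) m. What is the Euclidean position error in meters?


dx = 1.688 - (-0.298) = 1.9860, dy = 2.643 - (1.716) = 0.9270
err = sqrt(3.944196 + 0.859329) = 2.1917

2.1917 m


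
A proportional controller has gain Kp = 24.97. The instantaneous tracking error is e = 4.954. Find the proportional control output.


u_P = Kp * e = 24.97 * 4.954 = 123.7014

123.7014


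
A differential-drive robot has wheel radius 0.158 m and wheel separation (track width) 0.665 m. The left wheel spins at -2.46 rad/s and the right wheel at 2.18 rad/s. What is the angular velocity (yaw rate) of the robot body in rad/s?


omega = r*(wR - wL)/L = 0.158*(2.18 - (-2.46))/0.665 = 1.1024

1.1024 rad/s


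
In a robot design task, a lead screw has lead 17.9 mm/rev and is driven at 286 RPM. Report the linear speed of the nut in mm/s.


v = lead * (RPM/60) = 17.9*286/60 = 85.3233

85.3233 mm/s


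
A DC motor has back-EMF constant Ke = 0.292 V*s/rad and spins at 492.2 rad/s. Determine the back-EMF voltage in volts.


V_emf = Ke * omega = 0.292*492.2 = 143.7224

143.7224 V


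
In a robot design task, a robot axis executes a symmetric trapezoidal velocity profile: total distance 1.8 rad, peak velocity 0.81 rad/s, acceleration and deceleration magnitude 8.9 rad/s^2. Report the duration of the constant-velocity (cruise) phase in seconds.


t_acc = v/a = 0.091011 s, d_acc = v^2/(2a) = 0.036860 rad each
d_cruise = 1.8 - 2*0.036860 = 1.726280 rad
t_cruise = d_cruise/v = 1.726280/0.81 = 2.1312

2.1312 s


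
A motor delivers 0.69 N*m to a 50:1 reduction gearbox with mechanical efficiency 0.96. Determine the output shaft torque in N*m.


tau_out = tau_in * N * eta = 0.69 * 50 * 0.96 = 33.1200

33.1200 N*m


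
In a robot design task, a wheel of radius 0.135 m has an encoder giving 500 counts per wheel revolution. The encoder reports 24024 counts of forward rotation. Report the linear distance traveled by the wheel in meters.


revs = 24024/500 = 48.048000
d = revs * 2*pi*r = 48.048000 * 2*pi*0.135 = 40.7558

40.7558 m


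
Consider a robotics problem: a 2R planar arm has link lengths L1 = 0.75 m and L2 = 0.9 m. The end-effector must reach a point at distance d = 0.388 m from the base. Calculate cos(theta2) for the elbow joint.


cos(th2) = (d^2 - L1^2 - L2^2)/(2*L1*L2) = (0.388^2 - 0.75^2 - 0.9^2)/(2*0.75*0.9) = -0.9052

-0.9052


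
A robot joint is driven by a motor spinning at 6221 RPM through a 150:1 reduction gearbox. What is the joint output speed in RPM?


omega_joint = omega_motor / N = 6221 / 150 = 41.4733

41.4733 RPM


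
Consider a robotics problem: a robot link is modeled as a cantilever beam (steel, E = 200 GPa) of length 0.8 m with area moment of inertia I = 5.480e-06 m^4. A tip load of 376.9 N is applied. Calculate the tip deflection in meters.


delta = F*L^3/(3*E*I) = 376.9*0.8^3/(3*2.000e+11*5.480e-06)
      = 192.9728/3288000 = 5.8690e-05

5.8690e-05 m


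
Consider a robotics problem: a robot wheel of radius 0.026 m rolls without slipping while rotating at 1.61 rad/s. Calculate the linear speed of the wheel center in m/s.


v = omega * r = 1.61 * 0.026 = 0.0419

0.0419 m/s


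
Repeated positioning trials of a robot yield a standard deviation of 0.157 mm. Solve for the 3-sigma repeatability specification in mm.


repeatability = 3*sigma = 3*0.157 = 0.4710

0.4710 mm


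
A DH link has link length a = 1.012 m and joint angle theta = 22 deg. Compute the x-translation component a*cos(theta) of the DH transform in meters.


a*cos(theta) = 1.012*cos(22 deg) = 0.9383

0.9383 m


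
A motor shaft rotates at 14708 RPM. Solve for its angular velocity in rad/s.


omega = 14708 * 2*pi/60 = 1540.2182

1540.2182 rad/s


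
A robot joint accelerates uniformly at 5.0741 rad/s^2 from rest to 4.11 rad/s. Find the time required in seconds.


t = delta_omega / alpha = 4.11 / 5.0741 = 0.8100

0.8100 s


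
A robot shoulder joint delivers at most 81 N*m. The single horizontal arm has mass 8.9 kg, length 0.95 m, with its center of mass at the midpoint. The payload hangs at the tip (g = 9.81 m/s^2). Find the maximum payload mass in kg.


tau_arm = m_arm*g*(L/2) = 8.9*9.81*0.95/2 = 41.4718 N*m
tau_payload = tau_max - tau_arm = 81 - 41.4718 = 39.5282
m_payload = tau_payload / (g*L) = 39.5282 / (9.81*0.95) = 4.2415

4.2415 kg


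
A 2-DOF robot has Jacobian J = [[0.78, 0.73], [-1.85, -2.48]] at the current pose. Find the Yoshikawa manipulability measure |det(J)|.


det(J) = 0.78*-2.48 - (0.73)*(-1.85) = -0.5839
|det(J)| = 0.5839

0.5839


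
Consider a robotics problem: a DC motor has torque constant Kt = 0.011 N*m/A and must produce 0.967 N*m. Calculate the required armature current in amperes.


I = tau / Kt = 0.967/0.011 = 87.9091

87.9091 A


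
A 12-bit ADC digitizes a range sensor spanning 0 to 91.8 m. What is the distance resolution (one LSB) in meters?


res = range / 2^n = 91.8/2^12 = 91.8/4096 = 0.0224

0.0224 m


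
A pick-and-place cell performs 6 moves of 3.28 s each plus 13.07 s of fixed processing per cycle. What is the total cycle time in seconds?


T = 6*3.28 + 13.07 = 32.7500

32.7500 s


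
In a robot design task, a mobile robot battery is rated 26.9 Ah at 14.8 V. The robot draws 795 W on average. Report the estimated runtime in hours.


E = 26.9*14.8 = 398.1200 Wh
t = E/P = 398.1200/795 = 0.5008

0.5008 hours


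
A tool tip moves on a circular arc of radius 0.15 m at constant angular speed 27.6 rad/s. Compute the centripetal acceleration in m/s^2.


a_c = omega^2 * r = 27.6^2 * 0.15 = 114.2640

114.2640 m/s^2


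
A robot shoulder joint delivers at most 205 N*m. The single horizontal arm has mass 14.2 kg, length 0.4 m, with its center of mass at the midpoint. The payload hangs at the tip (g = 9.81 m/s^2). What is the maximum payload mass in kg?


tau_arm = m_arm*g*(L/2) = 14.2*9.81*0.4/2 = 27.8604 N*m
tau_payload = tau_max - tau_arm = 205 - 27.8604 = 177.1396
m_payload = tau_payload / (g*L) = 177.1396 / (9.81*0.4) = 45.1426

45.1426 kg


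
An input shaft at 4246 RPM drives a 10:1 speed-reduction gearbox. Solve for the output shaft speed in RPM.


omega_out = omega_in / N = 4246 / 10 = 424.6000

424.6000 RPM


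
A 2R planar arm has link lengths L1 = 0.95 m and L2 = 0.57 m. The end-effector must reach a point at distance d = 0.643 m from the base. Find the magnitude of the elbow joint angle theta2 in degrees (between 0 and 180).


cos(th2) = (d^2 - L1^2 - L2^2)/(2*L1*L2) = (0.643^2 - 0.95^2 - 0.57^2)/(2*0.95*0.57) = -0.75157064
th2 = acos(-0.75157064) = 138.7266 deg

138.7266 degrees


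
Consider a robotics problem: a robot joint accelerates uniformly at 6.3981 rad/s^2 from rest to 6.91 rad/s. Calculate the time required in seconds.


t = delta_omega / alpha = 6.91 / 6.3981 = 1.0800

1.0800 s


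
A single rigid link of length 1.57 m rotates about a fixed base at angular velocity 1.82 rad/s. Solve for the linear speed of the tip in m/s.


v = L*omega = 1.57 * 1.82 = 2.8574

2.8574 m/s


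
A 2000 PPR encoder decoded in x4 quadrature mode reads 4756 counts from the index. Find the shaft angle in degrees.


angle = counts * 360 / (PPR*4) = 4756 * 360 / 8000 = 214.0200

214.0200 degrees


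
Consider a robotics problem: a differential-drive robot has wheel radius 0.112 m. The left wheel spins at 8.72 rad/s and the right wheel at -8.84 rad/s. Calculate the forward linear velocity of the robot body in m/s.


v = r*(wR + wL)/2 = 0.112*(-8.84 + 8.72)/2 = -0.0067

-0.0067 m/s


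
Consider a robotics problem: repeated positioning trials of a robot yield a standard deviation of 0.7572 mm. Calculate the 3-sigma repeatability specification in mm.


repeatability = 3*sigma = 3*0.7572 = 2.2716

2.2716 mm


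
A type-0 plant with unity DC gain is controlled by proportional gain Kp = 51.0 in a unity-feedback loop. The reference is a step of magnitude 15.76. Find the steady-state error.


e_ss = R/(1 + Kp) = 15.76/(1 + 51.0) = 15.76/52.0000 = 0.3031

0.3031


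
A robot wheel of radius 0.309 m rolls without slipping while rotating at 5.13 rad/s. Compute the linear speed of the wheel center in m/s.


v = omega * r = 5.13 * 0.309 = 1.5852

1.5852 m/s


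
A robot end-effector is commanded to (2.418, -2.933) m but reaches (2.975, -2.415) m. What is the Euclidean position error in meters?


dx = 2.975 - (2.418) = 0.5570, dy = -2.415 - (-2.933) = 0.5180
err = sqrt(0.310249 + 0.268324) = 0.7606

0.7606 m


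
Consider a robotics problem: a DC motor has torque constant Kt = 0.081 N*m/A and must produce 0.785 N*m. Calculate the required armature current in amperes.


I = tau / Kt = 0.785/0.081 = 9.6914

9.6914 A


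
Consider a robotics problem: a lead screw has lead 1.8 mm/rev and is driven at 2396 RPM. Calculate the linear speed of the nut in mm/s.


v = lead * (RPM/60) = 1.8*2396/60 = 71.8800

71.8800 mm/s


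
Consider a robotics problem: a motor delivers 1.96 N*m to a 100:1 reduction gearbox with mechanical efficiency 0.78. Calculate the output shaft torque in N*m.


tau_out = tau_in * N * eta = 1.96 * 100 * 0.78 = 152.8800

152.8800 N*m


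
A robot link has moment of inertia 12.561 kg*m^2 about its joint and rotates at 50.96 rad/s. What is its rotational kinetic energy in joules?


KE = (1/2)*I*omega^2 = 0.5*12.561*50.96^2 = 16309.9661

16309.9661 J


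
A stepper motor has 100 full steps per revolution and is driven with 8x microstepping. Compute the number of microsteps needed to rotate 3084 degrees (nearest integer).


step_size = 360/(100*8) = 360/800 = 0.450000 deg
n = 3084/(360/800) = 3084*800/360 = 6853.3333 -> 6853

6853 steps


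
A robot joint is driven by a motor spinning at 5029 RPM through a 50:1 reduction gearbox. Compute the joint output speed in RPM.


omega_joint = omega_motor / N = 5029 / 50 = 100.5800

100.5800 RPM


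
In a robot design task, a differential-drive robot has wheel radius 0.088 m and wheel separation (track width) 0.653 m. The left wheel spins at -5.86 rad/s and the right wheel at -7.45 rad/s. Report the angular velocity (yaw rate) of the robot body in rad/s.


omega = r*(wR - wL)/L = 0.088*(-7.45 - (-5.86))/0.653 = -0.2143

-0.2143 rad/s


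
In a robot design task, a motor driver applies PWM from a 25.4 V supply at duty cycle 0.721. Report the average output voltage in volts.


V_avg = V_supply * D = 25.4*0.721 = 18.3134

18.3134 V


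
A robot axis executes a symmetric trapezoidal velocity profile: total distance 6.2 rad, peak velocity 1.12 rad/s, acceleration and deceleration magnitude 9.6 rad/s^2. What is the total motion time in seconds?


t_acc = v/a = 1.12/9.6 = 0.116667 s
d_acc = v^2/(2a) = 0.065333 rad (each ramp)
d_cruise = 6.2 - 2*0.065333 = 6.069334 rad
t_cruise = 6.069334/1.12 = 5.419048 s
t_total = 2*0.116667 + 5.419048 = 5.6524

5.6524 s


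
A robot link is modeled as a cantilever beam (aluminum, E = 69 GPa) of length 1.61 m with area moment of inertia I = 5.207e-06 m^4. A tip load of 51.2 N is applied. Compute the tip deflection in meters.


delta = F*L^3/(3*E*I) = 51.2*1.61^3/(3*6.900e+10*5.207e-06)
      = 213.6719872/1077849 = 1.9824e-04

1.9824e-04 m


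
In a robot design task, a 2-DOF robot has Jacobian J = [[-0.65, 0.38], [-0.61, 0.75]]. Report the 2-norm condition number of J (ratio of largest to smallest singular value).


JJ^T eigenvalues: trace(JJ^T) = 1.5015, det(JJ^T) = det(J)^2 = 0.06538249
s_max^2 = (1.5015 + sqrt(1.99297229))/2 = 1.45661335
s_min^2 = (1.5015 - sqrt(1.99297229))/2 = 0.04488665
kappa = s_max/s_min = sqrt(1.45661335/0.04488665) = 5.6966

5.6966


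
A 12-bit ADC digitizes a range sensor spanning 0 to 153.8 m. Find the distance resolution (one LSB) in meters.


res = range / 2^n = 153.8/2^12 = 153.8/4096 = 0.0375

0.0375 m


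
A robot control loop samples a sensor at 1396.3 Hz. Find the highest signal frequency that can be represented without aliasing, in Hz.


f_max = f_s/2 = 1396.3/2 = 698.1500

698.1500 Hz


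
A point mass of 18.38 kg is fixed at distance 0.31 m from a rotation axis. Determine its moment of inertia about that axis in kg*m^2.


I = m*r^2 = 18.38*0.31^2 = 1.7663

1.7663 kg*m^2


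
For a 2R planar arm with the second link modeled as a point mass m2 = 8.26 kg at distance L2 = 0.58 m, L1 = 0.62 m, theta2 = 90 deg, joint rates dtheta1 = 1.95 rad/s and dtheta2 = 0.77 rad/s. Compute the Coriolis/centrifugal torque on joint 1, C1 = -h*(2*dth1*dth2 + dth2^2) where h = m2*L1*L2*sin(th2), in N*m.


h = m2*L1*L2*sin(th2) = 8.26*0.62*0.58*sin(90 deg) = 2.970296
C1 = -h*(2*1.95*0.77 + 0.77^2) = -2.970296*3.5959 = -10.6809

-10.6809 N*m


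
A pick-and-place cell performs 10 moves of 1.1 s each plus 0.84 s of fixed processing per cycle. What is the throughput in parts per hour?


T_cycle = 10*1.1 + 0.84 = 11.8400 s
rate = 3600/T = 304.0541

304.0541 parts/hour


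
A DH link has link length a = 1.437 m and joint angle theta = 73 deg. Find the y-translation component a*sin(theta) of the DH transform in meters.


a*sin(theta) = 1.437*sin(73 deg) = 1.3742

1.3742 m


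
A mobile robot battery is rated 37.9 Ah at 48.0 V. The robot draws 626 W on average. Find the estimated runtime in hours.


E = 37.9*48.0 = 1819.2000 Wh
t = E/P = 1819.2000/626 = 2.9061

2.9061 hours


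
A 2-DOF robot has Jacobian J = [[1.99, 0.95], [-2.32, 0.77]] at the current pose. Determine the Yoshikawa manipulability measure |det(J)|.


det(J) = 1.99*0.77 - (0.95)*(-2.32) = 3.7363
|det(J)| = 3.7363

3.7363


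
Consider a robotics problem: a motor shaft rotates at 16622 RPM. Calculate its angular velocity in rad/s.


omega = 16622 * 2*pi/60 = 1740.6518

1740.6518 rad/s


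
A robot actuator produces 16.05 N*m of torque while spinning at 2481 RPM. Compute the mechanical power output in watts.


omega = 2481 * 2*pi/60 = 259.809712 rad/s
P = tau * omega = 16.05 * 259.809712 = 4169.9459

4169.9459 W


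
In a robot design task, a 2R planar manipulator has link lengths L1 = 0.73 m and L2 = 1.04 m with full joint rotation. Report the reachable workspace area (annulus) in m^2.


r_max = L1 + L2 = 1.7700, r_min = |L1 - L2| = 0.3100
A = pi*(r_max^2 - r_min^2) = pi*(3.1329 - 0.0961) = 9.5404

9.5404 m^2
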